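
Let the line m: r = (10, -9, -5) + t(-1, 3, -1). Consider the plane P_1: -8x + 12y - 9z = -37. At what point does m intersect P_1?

(8, -3, -7)

Substitute r = (10, -9, -5) + t(-1, 3, -1) into the plane: -143 + 53t = -37, so t = 2.
Intersection: (10, -9, -5) + 2·(-1, 3, -1) = (8, -3, -7).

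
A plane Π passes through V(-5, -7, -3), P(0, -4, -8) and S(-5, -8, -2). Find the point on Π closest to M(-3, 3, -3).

VP = (5, 3, -5), VS = (0, -1, 1); a normal to Π is VP × VS = (-2, -5, -5).
Using V: Π has equation -2x - 5y - 5z = 60.
Foot = M − λn with λ = (n·M − d)/|n|² = (6 − 60)/54 = -1.
Foot = (-3, 3, -3) − (-1)·(-2, -5, -5) = (-5, -2, -8).

(-5, -2, -8)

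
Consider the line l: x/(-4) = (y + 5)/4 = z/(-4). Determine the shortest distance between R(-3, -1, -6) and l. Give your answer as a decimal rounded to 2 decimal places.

l has direction (-4, 4, -4) through (0, -5, 0).
Taking (0, -5, 0) on l with direction v = (-4, 4, -4): w = R − (0, -5, 0) = (-3, 4, -6), and w × v = (8, 12, 4).
Distance = |w × v| / |v| = √224 / √48 ≈ 2.16.

2.16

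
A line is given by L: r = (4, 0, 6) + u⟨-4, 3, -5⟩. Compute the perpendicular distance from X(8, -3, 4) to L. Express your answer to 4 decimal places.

4.9497

Taking (4, 0, 6) on L with direction v = (-4, 3, -5): w = X − (4, 0, 6) = (4, -3, -2), and w × v = (21, 28, 0).
Distance = |w × v| / |v| = √1225 / √50 ≈ 4.9497.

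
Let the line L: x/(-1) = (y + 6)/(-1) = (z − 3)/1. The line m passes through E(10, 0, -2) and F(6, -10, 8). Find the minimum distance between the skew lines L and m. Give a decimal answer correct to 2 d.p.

0.71

L has direction (-1, -1, 1) through (0, -6, 3).
A direction vector for m is F − E = (-4, -10, 10).
Common perpendicular direction n = (-1, -1, 1) × (-4, -10, 10) = (0, 6, 6).
With w = (10, 0, -2) − (0, -6, 3) = (10, 6, -5), w · n = 6.
Distance = |w · n| / |n| = |6| / √72 ≈ 0.71.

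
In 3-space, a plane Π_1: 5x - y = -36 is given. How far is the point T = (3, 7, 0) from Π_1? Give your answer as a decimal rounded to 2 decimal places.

n·T − d = (5)·(3) + (-1)·(7) + (0)·(0) − (-36) = 44; |n| = √26.
Distance = |44| / √26 = 44/√26 ≈ 8.63.

8.63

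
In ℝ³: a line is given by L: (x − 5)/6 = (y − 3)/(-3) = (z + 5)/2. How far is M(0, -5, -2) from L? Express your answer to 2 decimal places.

9.90

L has direction (6, -3, 2) through (5, 3, -5).
Taking (5, 3, -5) on L with direction v = (6, -3, 2): w = M − (5, 3, -5) = (-5, -8, 3), and w × v = (-7, 28, 63).
Distance = |w × v| / |v| = √4802 / √49 ≈ 9.90.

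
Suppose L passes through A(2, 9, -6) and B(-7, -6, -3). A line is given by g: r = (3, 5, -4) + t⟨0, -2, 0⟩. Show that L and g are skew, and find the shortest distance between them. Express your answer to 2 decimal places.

2.21

A direction vector for L is B − A = (-9, -15, 3).
Common perpendicular direction n = (-9, -15, 3) × (0, -2, 0) = (6, 0, 18).
With w = (3, 5, -4) − (2, 9, -6) = (1, -4, 2), w · n = 42.
Since n ≠ 0 the lines are not parallel, and w · n = 42 ≠ 0 so they do not intersect; hence they are skew.
Distance = |w · n| / |n| = |42| / √360 ≈ 2.21.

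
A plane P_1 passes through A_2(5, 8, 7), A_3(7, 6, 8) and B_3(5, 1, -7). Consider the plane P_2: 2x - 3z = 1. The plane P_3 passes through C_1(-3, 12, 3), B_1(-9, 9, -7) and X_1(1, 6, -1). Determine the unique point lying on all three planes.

A_2A_3 = (2, -2, 1), A_2B_3 = (0, -7, -14); a normal to P_1 is A_2A_3 × A_2B_3 = (35, 28, -14).
Using A_2: P_1 has equation 35x + 28y - 14z = 301.
C_1B_1 = (-6, -3, -10), C_1X_1 = (4, -6, -4); a normal to P_3 is C_1B_1 × C_1X_1 = (-48, -64, 48).
Using C_1: P_3 has equation -48x - 64y + 48z = -480.
Solving the 3×3 linear system 35x + 28y - 14z = 301, 2x - 3z = 1, -48x - 64y + 48z = -480 (e.g. by elimination or Cramer's rule, determinant = -3584) gives (5, 6, 3).

(5, 6, 3)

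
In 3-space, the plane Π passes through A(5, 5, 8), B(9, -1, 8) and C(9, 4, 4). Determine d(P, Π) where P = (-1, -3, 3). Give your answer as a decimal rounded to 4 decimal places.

10.5983

AB = (4, -6, 0), AC = (4, -1, -4); a normal to Π is AB × AC = (24, 16, 20).
Using A: Π has equation 24x + 16y + 20z = 360.
n·P − d = (24)·(-1) + (16)·(-3) + (20)·(3) − 360 = -372; |n| = √1232.
Distance = |-372| / √1232 = 372/√1232 ≈ 10.5983.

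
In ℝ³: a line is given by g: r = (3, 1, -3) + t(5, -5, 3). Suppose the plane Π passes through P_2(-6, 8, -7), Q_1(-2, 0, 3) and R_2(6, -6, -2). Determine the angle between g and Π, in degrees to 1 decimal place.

6.1

P_2Q_1 = (4, -8, 10), P_2R_2 = (12, -14, 5); a normal to Π is P_2Q_1 × P_2R_2 = (100, 100, 40).
Using P_2: Π has equation 100x + 100y + 40z = -80.
sin θ = |n·v| / (|n||v|) = |120| / (√21600 · √59) = 0.10630.
θ ≈ 6.1°.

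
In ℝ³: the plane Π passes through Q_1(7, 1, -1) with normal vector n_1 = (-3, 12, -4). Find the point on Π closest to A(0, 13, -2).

(3, 1, 2)

Π: n_1·r = n_1·Q_1 gives -3x + 12y - 4z = -5.
Foot = A − λn with λ = (n·A − d)/|n|² = (164 − (-5))/169 = 1.
Foot = (0, 13, -2) − 1·(-3, 12, -4) = (3, 1, 2).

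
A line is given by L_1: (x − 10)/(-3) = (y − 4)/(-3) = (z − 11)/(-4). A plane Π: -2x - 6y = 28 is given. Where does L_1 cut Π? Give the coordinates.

L_1 has direction (-3, -3, -4) through (10, 4, 11).
Substitute r = (10, 4, 11) + t(-3, -3, -4) into the plane: -44 + 24t = 28, so t = 3.
Intersection: (10, 4, 11) + 3·(-3, -3, -4) = (1, -5, -1).

(1, -5, -1)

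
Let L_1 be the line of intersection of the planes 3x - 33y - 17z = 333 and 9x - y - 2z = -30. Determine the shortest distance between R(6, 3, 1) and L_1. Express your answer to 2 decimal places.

16.76

Direction of L_1: (3, -33, -17) × (9, -1, -2) = (49, -147, 294).
A point on L_1: solving the two plane equations with x = -6 gives (-6, -6, -9).
Taking (-6, -6, -9) on L_1 with direction v = (49, -147, 294): w = R − (-6, -6, -9) = (12, 9, 10), and w × v = (4116, -3038, -2205).
Distance = |w × v| / |v| = √31032925 / √110446 ≈ 16.76.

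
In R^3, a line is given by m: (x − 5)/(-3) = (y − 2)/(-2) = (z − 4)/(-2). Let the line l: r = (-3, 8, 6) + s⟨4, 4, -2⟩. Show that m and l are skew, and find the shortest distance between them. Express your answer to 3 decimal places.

m has direction (-3, -2, -2) through (5, 2, 4).
Common perpendicular direction n = (-3, -2, -2) × (4, 4, -2) = (12, -14, -4).
With w = (-3, 8, 6) − (5, 2, 4) = (-8, 6, 2), w · n = -188.
Since n ≠ 0 the lines are not parallel, and w · n = -188 ≠ 0 so they do not intersect; hence they are skew.
Distance = |w · n| / |n| = |-188| / √356 ≈ 9.964.

9.964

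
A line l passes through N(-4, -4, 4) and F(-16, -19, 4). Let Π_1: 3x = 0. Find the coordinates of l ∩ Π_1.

(0, 1, 4)

A direction vector for l is F − N = (-12, -15, 0).
Substitute r = (-4, -4, 4) + t(-12, -15, 0) into the plane: -12 + (-36)t = 0, so t = -1/3.
Intersection: (-4, -4, 4) + (-1/3)·(-12, -15, 0) = (0, 1, 4).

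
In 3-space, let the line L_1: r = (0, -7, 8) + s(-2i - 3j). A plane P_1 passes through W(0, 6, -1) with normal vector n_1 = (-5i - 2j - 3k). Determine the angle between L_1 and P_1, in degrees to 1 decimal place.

46.0

P_1: n_1·r = n_1·W gives -5x - 2y - 3z = -9.
sin θ = |n·v| / (|n||v|) = |16| / (√38 · √13) = 0.71987.
θ ≈ 46.0°.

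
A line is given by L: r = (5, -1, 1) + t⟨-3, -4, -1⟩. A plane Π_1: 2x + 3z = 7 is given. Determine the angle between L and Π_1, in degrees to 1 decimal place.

29.3

sin θ = |n·v| / (|n||v|) = |-9| / (√13 · √26) = 0.48954.
θ ≈ 29.3°.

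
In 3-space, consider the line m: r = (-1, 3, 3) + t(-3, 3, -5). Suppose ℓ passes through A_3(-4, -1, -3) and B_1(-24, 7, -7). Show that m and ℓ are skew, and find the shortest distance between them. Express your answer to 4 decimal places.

A direction vector for ℓ is B_1 − A_3 = (-20, 8, -4).
Common perpendicular direction n = (-3, 3, -5) × (-20, 8, -4) = (28, 88, 36).
With w = (-4, -1, -3) − (-1, 3, 3) = (-3, -4, -6), w · n = -652.
Since n ≠ 0 the lines are not parallel, and w · n = -652 ≠ 0 so they do not intersect; hence they are skew.
Distance = |w · n| / |n| = |-652| / √9824 ≈ 6.5781.

6.5781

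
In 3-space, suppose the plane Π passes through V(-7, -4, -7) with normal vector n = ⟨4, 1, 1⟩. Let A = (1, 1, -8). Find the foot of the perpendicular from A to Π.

(-7, -1, -10)

Π: n·r = n·V gives 4x + y + z = -39.
Foot = A − λn with λ = (n·A − d)/|n|² = (-3 − (-39))/18 = 2.
Foot = (1, 1, -8) − 2·(4, 1, 1) = (-7, -1, -10).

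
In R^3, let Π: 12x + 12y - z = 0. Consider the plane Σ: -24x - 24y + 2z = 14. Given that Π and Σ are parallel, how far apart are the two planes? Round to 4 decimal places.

0.4118

Rescale Σ by 1/(-2): 12x + 12y - z = -7. Then distance = |0 − (-7)| / √289 ≈ 0.4118.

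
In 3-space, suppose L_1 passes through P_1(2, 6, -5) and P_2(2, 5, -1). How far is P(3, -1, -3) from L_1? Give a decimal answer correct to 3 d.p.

6.385

A direction vector for L_1 is P_2 − P_1 = (0, -1, 4).
Taking (2, 6, -5) on L_1 with direction v = (0, -1, 4): w = P − (2, 6, -5) = (1, -7, 2), and w × v = (-26, -4, -1).
Distance = |w × v| / |v| = √693 / √17 ≈ 6.385.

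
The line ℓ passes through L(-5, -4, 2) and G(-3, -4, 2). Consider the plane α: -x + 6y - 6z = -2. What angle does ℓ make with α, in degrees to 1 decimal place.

6.7

A direction vector for ℓ is G − L = (2, 0, 0).
sin θ = |n·v| / (|n||v|) = |-2| / (√73 · √4) = 0.11704.
θ ≈ 6.7°.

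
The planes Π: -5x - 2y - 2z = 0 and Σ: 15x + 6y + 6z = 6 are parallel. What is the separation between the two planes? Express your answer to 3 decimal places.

0.348

Rescale Σ by 1/(-3): -5x - 2y - 2z = -2. Then distance = |0 − (-2)| / √33 ≈ 0.348.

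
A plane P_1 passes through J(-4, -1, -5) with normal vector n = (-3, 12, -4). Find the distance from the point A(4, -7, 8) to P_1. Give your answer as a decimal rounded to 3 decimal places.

11.385

P_1: n·r = n·J gives -3x + 12y - 4z = 20.
n·A − d = (-3)·(4) + (12)·(-7) + (-4)·(8) − 20 = -148; |n| = √169.
Distance = |-148| / √169 = 148/√169 ≈ 11.385.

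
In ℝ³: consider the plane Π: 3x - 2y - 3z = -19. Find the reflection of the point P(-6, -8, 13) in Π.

λ = (n·P − d)/|n|² = (-41 − (-19))/22 = -1.
Reflection = P − 2λn = (-6, -8, 13) − (-2)·(3, -2, -3) = (0, -12, 7).

(0, -12, 7)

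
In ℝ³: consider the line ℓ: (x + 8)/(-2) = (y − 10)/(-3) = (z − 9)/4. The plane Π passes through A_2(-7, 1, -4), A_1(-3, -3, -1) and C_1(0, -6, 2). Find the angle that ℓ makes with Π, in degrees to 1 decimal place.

41.0

ℓ has direction (-2, -3, 4) through (-8, 10, 9).
A_2A_1 = (4, -4, 3), A_2C_1 = (7, -7, 6); a normal to Π is A_2A_1 × A_2C_1 = (-3, -3, 0).
Using A_2: Π has equation -3x - 3y = 18.
sin θ = |n·v| / (|n||v|) = |15| / (√18 · √29) = 0.65653.
θ ≈ 41.0°.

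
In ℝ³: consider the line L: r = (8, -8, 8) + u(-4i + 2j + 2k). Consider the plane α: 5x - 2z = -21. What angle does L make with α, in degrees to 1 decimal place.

sin θ = |n·v| / (|n||v|) = |-24| / (√29 · √24) = 0.90972.
θ ≈ 65.5°.

65.5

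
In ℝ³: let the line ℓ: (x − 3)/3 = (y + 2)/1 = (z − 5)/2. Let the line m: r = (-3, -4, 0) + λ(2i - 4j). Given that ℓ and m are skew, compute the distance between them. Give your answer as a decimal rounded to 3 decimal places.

ℓ has direction (3, 1, 2) through (3, -2, 5).
Common perpendicular direction n = (3, 1, 2) × (2, -4, 0) = (8, 4, -14).
With w = (-3, -4, 0) − (3, -2, 5) = (-6, -2, -5), w · n = 14.
Distance = |w · n| / |n| = |14| / √276 ≈ 0.843.

0.843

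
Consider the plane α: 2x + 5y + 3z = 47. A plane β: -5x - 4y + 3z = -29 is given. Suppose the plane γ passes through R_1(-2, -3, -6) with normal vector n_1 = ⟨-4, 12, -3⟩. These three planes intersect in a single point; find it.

γ: n_1·r = n_1·R_1 gives -4x + 12y - 3z = -10.
Solving the 3×3 linear system 2x + 5y + 3z = 47, -5x - 4y + 3z = -29, -4x + 12y - 3z = -10 (e.g. by elimination or Cramer's rule, determinant = -411) gives (7, 3, 6).

(7, 3, 6)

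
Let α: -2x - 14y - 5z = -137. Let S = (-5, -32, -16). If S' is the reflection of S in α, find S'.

λ = (n·S − d)/|n|² = (538 − (-137))/225 = 3.
Reflection = S − 2λn = (-5, -32, -16) − 6·(-2, -14, -5) = (7, 52, 14).

(7, 52, 14)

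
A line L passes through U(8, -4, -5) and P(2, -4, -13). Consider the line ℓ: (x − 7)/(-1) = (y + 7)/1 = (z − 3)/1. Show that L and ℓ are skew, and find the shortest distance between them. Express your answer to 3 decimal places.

A direction vector for L is P − U = (-6, 0, -8).
ℓ has direction (-1, 1, 1) through (7, -7, 3).
Common perpendicular direction n = (-6, 0, -8) × (-1, 1, 1) = (8, 14, -6).
With w = (7, -7, 3) − (8, -4, -5) = (-1, -3, 8), w · n = -98.
Since n ≠ 0 the lines are not parallel, and w · n = -98 ≠ 0 so they do not intersect; hence they are skew.
Distance = |w · n| / |n| = |-98| / √296 ≈ 5.696.

5.696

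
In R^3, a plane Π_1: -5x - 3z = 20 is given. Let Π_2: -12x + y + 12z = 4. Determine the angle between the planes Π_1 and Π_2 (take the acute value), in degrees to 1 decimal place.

cos θ = |n₁·n₂| / (|n₁||n₂|) = |24| / (√34 · √289).
θ = arccos(0.24212) ≈ 76.0°.

76.0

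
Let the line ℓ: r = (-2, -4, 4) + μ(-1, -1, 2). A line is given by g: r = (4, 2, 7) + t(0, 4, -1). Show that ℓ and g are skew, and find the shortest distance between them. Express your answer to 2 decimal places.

Common perpendicular direction n = (-1, -1, 2) × (0, 4, -1) = (-7, -1, -4).
With w = (4, 2, 7) − (-2, -4, 4) = (6, 6, 3), w · n = -60.
Since n ≠ 0 the lines are not parallel, and w · n = -60 ≠ 0 so they do not intersect; hence they are skew.
Distance = |w · n| / |n| = |-60| / √66 ≈ 7.39.

7.39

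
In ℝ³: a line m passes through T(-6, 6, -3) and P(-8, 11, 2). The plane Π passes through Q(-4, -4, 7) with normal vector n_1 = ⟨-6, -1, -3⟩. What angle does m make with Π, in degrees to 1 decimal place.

A direction vector for m is P − T = (-2, 5, 5).
Π: n_1·r = n_1·Q gives -6x - y - 3z = 7.
sin θ = |n·v| / (|n||v|) = |-8| / (√46 · √54) = 0.16051.
θ ≈ 9.2°.

9.2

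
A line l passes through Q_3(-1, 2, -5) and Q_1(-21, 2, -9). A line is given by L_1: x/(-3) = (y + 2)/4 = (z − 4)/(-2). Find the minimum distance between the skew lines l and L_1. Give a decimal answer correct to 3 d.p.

A direction vector for l is Q_1 − Q_3 = (-20, 0, -4).
L_1 has direction (-3, 4, -2) through (0, -2, 4).
Common perpendicular direction n = (-20, 0, -4) × (-3, 4, -2) = (16, -28, -80).
With w = (0, -2, 4) − (-1, 2, -5) = (1, -4, 9), w · n = -592.
Distance = |w · n| / |n| = |-592| / √7440 ≈ 6.863.

6.863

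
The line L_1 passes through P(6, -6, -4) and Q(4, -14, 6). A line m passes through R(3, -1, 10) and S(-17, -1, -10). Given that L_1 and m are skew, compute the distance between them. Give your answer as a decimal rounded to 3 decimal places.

A direction vector for L_1 is Q − P = (-2, -8, 10).
A direction vector for m is S − R = (-20, 0, -20).
Common perpendicular direction n = (-2, -8, 10) × (-20, 0, -20) = (160, -240, -160).
With w = (3, -1, 10) − (6, -6, -4) = (-3, 5, 14), w · n = -3920.
Distance = |w · n| / |n| = |-3920| / √108800 ≈ 11.884.

11.884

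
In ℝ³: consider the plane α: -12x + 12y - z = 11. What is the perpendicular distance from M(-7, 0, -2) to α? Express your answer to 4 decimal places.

n·M − d = (-12)·(-7) + (12)·(0) + (-1)·(-2) − 11 = 75; |n| = √289.
Distance = |75| / √289 = 75/√289 ≈ 4.4118.

4.4118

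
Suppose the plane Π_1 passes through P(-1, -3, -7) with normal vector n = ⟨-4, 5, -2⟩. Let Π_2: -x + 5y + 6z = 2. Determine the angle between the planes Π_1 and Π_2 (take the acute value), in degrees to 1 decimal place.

71.2

Π_1: n·r = n·P gives -4x + 5y - 2z = 3.
cos θ = |n₁·n₂| / (|n₁||n₂|) = |17| / (√45 · √62).
θ = arccos(0.32185) ≈ 71.2°.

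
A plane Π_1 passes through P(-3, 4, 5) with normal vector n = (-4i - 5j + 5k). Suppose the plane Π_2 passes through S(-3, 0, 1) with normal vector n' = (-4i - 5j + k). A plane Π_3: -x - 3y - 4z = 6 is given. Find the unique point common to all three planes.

Π_1: n·r = n·P gives -4x - 5y + 5z = 17.
Π_2: n'·r = n'·S gives -4x - 5y + z = 13.
Solving the 3×3 linear system -4x - 5y + 5z = 17, -4x - 5y + z = 13, -x - 3y - 4z = 6 (e.g. by elimination or Cramer's rule, determinant = 28) gives (2, -4, 1).

(2, -4, 1)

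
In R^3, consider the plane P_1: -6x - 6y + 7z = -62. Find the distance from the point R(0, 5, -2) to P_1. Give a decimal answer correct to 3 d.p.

n·R − d = (-6)·(0) + (-6)·(5) + (7)·(-2) − (-62) = 18; |n| = √121.
Distance = |18| / √121 = 18/√121 ≈ 1.636.

1.636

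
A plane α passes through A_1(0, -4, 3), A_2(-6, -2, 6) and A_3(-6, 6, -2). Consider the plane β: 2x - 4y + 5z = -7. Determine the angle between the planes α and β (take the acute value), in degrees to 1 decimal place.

A_1A_2 = (-6, 2, 3), A_1A_3 = (-6, 10, -5); a normal to α is A_1A_2 × A_1A_3 = (-40, -48, -48).
Using A_1: α has equation -40x - 48y - 48z = 48.
cos θ = |n₁·n₂| / (|n₁||n₂|) = |-128| / (√6208 · √45).
θ = arccos(0.24217) ≈ 76.0°.

76.0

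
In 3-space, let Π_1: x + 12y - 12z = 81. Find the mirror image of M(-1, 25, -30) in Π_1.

(-5, -23, 18)

λ = (n·M − d)/|n|² = (659 − 81)/289 = 2.
Reflection = M − 2λn = (-1, 25, -30) − 4·(1, 12, -12) = (-5, -23, 18).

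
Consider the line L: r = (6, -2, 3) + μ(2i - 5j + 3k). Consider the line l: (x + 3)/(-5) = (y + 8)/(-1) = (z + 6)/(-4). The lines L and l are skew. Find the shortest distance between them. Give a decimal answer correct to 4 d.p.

l has direction (-5, -1, -4) through (-3, -8, -6).
Common perpendicular direction n = (2, -5, 3) × (-5, -1, -4) = (23, -7, -27).
With w = (-3, -8, -6) − (6, -2, 3) = (-9, -6, -9), w · n = 78.
Distance = |w · n| / |n| = |78| / √1307 ≈ 2.1575.

2.1575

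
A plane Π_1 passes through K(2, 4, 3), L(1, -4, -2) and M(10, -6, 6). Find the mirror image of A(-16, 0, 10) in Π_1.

KL = (-1, -8, -5), KM = (8, -10, 3); a normal to Π_1 is KL × KM = (-74, -37, 74).
Using K: Π_1 has equation -74x - 37y + 74z = -74.
λ = (n·A − d)/|n|² = (1924 − (-74))/12321 = 6/37.
Reflection = A − 2λn = (-16, 0, 10) − (12/37)·(-74, -37, 74) = (8, 12, -14).

(8, 12, -14)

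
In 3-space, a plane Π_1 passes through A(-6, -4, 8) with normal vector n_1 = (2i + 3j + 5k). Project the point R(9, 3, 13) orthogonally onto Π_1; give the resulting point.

(5, -3, 3)

Π_1: n_1·r = n_1·A gives 2x + 3y + 5z = 16.
Foot = R − λn with λ = (n·R − d)/|n|² = (92 − 16)/38 = 2.
Foot = (9, 3, 13) − 2·(2, 3, 5) = (5, -3, 3).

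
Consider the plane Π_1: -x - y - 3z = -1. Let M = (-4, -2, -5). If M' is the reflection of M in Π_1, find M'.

λ = (n·M − d)/|n|² = (21 − (-1))/11 = 2.
Reflection = M − 2λn = (-4, -2, -5) − 4·(-1, -1, -3) = (0, 2, 7).

(0, 2, 7)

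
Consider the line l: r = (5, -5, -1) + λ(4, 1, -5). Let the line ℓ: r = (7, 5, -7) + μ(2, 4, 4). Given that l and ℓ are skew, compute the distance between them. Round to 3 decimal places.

7.779

Common perpendicular direction n = (4, 1, -5) × (2, 4, 4) = (24, -26, 14).
With w = (7, 5, -7) − (5, -5, -1) = (2, 10, -6), w · n = -296.
Distance = |w · n| / |n| = |-296| / √1448 ≈ 7.779.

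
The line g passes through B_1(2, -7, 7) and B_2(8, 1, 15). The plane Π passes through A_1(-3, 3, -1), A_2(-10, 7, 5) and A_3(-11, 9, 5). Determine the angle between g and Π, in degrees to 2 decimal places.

A direction vector for g is B_2 − B_1 = (6, 8, 8).
A_1A_2 = (-7, 4, 6), A_1A_3 = (-8, 6, 6); a normal to Π is A_1A_2 × A_1A_3 = (-12, -6, -10).
Using A_1: Π has equation -12x - 6y - 10z = 28.
sin θ = |n·v| / (|n||v|) = |-200| / (√280 · √164) = 0.93332.
θ ≈ 68.96°.

68.96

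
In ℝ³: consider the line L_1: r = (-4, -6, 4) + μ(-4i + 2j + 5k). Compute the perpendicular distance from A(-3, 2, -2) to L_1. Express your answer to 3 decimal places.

Taking (-4, -6, 4) on L_1 with direction v = (-4, 2, 5): w = A − (-4, -6, 4) = (1, 8, -6), and w × v = (52, 19, 34).
Distance = |w × v| / |v| = √4221 / √45 ≈ 9.685.

9.685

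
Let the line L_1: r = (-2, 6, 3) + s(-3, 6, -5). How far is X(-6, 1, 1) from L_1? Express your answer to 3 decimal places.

Taking (-2, 6, 3) on L_1 with direction v = (-3, 6, -5): w = X − (-2, 6, 3) = (-4, -5, -2), and w × v = (37, -14, -39).
Distance = |w × v| / |v| = √3086 / √70 ≈ 6.640.

6.640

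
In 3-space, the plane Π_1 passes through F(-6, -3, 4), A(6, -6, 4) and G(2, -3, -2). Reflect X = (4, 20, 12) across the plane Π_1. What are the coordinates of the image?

(-8, -28, -4)

FA = (12, -3, 0), FG = (8, 0, -6); a normal to Π_1 is FA × FG = (18, 72, 24).
Using F: Π_1 has equation 18x + 72y + 24z = -228.
λ = (n·X − d)/|n|² = (1800 − (-228))/6084 = 1/3.
Reflection = X − 2λn = (4, 20, 12) − (2/3)·(18, 72, 24) = (-8, -28, -4).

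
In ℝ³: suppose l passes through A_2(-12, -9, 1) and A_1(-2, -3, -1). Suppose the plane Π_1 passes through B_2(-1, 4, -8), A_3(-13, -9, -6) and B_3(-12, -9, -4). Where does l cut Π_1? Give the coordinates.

A direction vector for l is A_1 − A_2 = (10, 6, -2).
B_2A_3 = (-12, -13, 2), B_2B_3 = (-11, -13, 4); a normal to Π_1 is B_2A_3 × B_2B_3 = (-26, 26, 13).
Using B_2: Π_1 has equation -26x + 26y + 13z = 26.
Substitute r = (-12, -9, 1) + t(10, 6, -2) into the plane: 91 + (-130)t = 26, so t = 1/2.
Intersection: (-12, -9, 1) + (1/2)·(10, 6, -2) = (-7, -6, 0).

(-7, -6, 0)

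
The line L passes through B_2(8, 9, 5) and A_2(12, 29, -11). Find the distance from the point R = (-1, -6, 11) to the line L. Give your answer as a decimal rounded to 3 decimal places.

A direction vector for L is A_2 − B_2 = (4, 20, -16).
Taking (8, 9, 5) on L with direction v = (4, 20, -16): w = R − (8, 9, 5) = (-9, -15, 6), and w × v = (120, -120, -120).
Distance = |w × v| / |v| = √43200 / √672 ≈ 8.018.

8.018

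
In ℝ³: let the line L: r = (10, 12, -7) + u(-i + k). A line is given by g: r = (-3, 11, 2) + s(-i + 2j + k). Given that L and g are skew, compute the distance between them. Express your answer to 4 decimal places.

2.8284

Common perpendicular direction n = (-1, 0, 1) × (-1, 2, 1) = (-2, 0, -2).
With w = (-3, 11, 2) − (10, 12, -7) = (-13, -1, 9), w · n = 8.
Distance = |w · n| / |n| = |8| / √8 ≈ 2.8284.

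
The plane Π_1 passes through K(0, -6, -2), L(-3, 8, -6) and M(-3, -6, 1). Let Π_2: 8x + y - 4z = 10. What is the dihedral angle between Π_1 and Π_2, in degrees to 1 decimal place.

KL = (-3, 14, -4), KM = (-3, 0, 3); a normal to Π_1 is KL × KM = (42, 21, 42).
Using K: Π_1 has equation 42x + 21y + 42z = -210.
cos θ = |n₁·n₂| / (|n₁||n₂|) = |189| / (√3969 · √81).
θ = arccos(0.33333) ≈ 70.5°.

70.5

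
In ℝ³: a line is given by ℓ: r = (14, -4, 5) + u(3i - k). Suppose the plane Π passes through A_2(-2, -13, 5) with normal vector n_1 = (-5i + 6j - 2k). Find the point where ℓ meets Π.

Π: n_1·r = n_1·A_2 gives -5x + 6y - 2z = -78.
Substitute r = (14, -4, 5) + t(3, 0, -1) into the plane: -104 + (-13)t = -78, so t = -2.
Intersection: (14, -4, 5) + (-2)·(3, 0, -1) = (8, -4, 7).

(8, -4, 7)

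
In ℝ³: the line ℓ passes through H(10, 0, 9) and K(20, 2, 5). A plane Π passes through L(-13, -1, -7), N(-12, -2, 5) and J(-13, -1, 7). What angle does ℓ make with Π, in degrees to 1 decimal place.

50.8

A direction vector for ℓ is K − H = (10, 2, -4).
LN = (1, -1, 12), LJ = (0, 0, 14); a normal to Π is LN × LJ = (-14, -14, 0).
Using L: Π has equation -14x - 14y = 196.
sin θ = |n·v| / (|n||v|) = |-168| / (√392 · √120) = 0.77460.
θ ≈ 50.8°.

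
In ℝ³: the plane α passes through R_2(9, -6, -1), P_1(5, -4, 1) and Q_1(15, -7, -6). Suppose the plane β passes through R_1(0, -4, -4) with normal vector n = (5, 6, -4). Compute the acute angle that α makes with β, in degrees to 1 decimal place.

R_2P_1 = (-4, 2, 2), R_2Q_1 = (6, -1, -5); a normal to α is R_2P_1 × R_2Q_1 = (-8, -8, -8).
Using R_2: α has equation -8x - 8y - 8z = -16.
β: n·r = n·R_1 gives 5x + 6y - 4z = -8.
cos θ = |n₁·n₂| / (|n₁||n₂|) = |-56| / (√192 · √77).
θ = arccos(0.46057) ≈ 62.6°.

62.6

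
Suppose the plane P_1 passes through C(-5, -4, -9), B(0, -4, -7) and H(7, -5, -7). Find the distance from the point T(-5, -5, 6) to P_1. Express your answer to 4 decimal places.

5.9333

CB = (5, 0, 2), CH = (12, -1, 2); a normal to P_1 is CB × CH = (2, 14, -5).
Using C: P_1 has equation 2x + 14y - 5z = -21.
n·T − d = (2)·(-5) + (14)·(-5) + (-5)·(6) − (-21) = -89; |n| = √225.
Distance = |-89| / √225 = 89/√225 ≈ 5.9333.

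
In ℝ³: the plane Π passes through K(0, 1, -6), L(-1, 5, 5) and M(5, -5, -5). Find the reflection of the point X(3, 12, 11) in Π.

(-7, 4, 13)

KL = (-1, 4, 11), KM = (5, -6, 1); a normal to Π is KL × KM = (70, 56, -14).
Using K: Π has equation 70x + 56y - 14z = 140.
λ = (n·X − d)/|n|² = (728 − 140)/8232 = 1/14.
Reflection = X − 2λn = (3, 12, 11) − (1/7)·(70, 56, -14) = (-7, 4, 13).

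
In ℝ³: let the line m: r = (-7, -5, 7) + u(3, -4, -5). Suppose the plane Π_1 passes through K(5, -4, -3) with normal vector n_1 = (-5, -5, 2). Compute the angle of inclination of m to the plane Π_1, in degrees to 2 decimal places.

Π_1: n_1·r = n_1·K gives -5x - 5y + 2z = -11.
sin θ = |n·v| / (|n||v|) = |-5| / (√54 · √50) = 0.09623.
θ ≈ 5.52°.

5.52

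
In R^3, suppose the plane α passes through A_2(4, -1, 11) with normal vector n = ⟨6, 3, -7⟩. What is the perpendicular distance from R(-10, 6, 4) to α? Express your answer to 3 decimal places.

α: n·r = n·A_2 gives 6x + 3y - 7z = -56.
n·R − d = (6)·(-10) + (3)·(6) + (-7)·(4) − (-56) = -14; |n| = √94.
Distance = |-14| / √94 = 14/√94 ≈ 1.444.

1.444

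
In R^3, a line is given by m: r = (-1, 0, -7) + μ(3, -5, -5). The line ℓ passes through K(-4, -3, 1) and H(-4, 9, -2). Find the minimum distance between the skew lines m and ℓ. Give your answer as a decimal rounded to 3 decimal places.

A direction vector for ℓ is H − K = (0, 12, -3).
Common perpendicular direction n = (3, -5, -5) × (0, 12, -3) = (75, 9, 36).
With w = (-4, -3, 1) − (-1, 0, -7) = (-3, -3, 8), w · n = 36.
Distance = |w · n| / |n| = |36| / √7002 ≈ 0.430.

0.430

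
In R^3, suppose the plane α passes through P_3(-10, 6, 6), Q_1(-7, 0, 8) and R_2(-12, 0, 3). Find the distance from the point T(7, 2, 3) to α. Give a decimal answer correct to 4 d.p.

P_3Q_1 = (3, -6, 2), P_3R_2 = (-2, -6, -3); a normal to α is P_3Q_1 × P_3R_2 = (30, 5, -30).
Using P_3: α has equation 30x + 5y - 30z = -450.
n·T − d = (30)·(7) + (5)·(2) + (-30)·(3) − (-450) = 580; |n| = √1825.
Distance = |580| / √1825 = 580/√1825 ≈ 13.5768.

13.5768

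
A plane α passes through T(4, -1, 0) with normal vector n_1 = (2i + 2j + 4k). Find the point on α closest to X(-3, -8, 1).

α: n_1·r = n_1·T gives 2x + 2y + 4z = 6.
Foot = X − λn with λ = (n·X − d)/|n|² = (-18 − 6)/24 = -1.
Foot = (-3, -8, 1) − (-1)·(2, 2, 4) = (-1, -6, 5).

(-1, -6, 5)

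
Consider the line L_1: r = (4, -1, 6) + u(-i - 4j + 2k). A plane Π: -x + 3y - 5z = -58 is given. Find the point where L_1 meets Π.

(3, -5, 8)

Substitute r = (4, -1, 6) + t(-1, -4, 2) into the plane: -37 + (-21)t = -58, so t = 1.
Intersection: (4, -1, 6) + 1·(-1, -4, 2) = (3, -5, 8).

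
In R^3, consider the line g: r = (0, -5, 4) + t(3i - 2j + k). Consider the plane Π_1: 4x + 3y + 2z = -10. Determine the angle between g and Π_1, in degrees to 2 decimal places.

sin θ = |n·v| / (|n||v|) = |8| / (√29 · √14) = 0.39703.
θ ≈ 23.39°.

23.39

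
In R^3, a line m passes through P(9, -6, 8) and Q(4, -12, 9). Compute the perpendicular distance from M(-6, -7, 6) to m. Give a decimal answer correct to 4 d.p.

11.3727

A direction vector for m is Q − P = (-5, -6, 1).
Taking (9, -6, 8) on m with direction v = (-5, -6, 1): w = M − (9, -6, 8) = (-15, -1, -2), and w × v = (-13, 25, 85).
Distance = |w × v| / |v| = √8019 / √62 ≈ 11.3727.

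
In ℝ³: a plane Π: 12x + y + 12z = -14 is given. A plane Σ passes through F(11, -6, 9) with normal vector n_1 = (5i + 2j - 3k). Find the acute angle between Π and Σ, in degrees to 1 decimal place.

Σ: n_1·r = n_1·F gives 5x + 2y - 3z = 16.
cos θ = |n₁·n₂| / (|n₁||n₂|) = |26| / (√289 · √38).
θ = arccos(0.24810) ≈ 75.6°.

75.6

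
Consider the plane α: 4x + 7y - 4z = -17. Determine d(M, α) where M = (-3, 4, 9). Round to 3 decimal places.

0.333

n·M − d = (4)·(-3) + (7)·(4) + (-4)·(9) − (-17) = -3; |n| = √81.
Distance = |-3| / √81 = 3/√81 ≈ 0.333.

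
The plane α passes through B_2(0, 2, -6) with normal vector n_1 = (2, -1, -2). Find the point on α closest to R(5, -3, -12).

(-1, 0, -6)

α: n_1·r = n_1·B_2 gives 2x - y - 2z = 10.
Foot = R − λn with λ = (n·R − d)/|n|² = (37 − 10)/9 = 3.
Foot = (5, -3, -12) − 3·(2, -1, -2) = (-1, 0, -6).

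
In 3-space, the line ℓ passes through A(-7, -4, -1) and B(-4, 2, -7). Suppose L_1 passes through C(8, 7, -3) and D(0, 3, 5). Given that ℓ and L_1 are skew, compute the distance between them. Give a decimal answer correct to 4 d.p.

A direction vector for ℓ is B − A = (3, 6, -6).
A direction vector for L_1 is D − C = (-8, -4, 8).
Common perpendicular direction n = (3, 6, -6) × (-8, -4, 8) = (24, 24, 36).
With w = (8, 7, -3) − (-7, -4, -1) = (15, 11, -2), w · n = 552.
Distance = |w · n| / |n| = |552| / √2448 ≈ 11.1566.

11.1566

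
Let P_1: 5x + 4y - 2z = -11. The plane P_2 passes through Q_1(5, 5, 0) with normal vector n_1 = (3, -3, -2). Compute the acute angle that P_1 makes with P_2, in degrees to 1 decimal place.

77.1

P_2: n_1·r = n_1·Q_1 gives 3x - 3y - 2z = 0.
cos θ = |n₁·n₂| / (|n₁||n₂|) = |7| / (√45 · √22).
θ = arccos(0.22247) ≈ 77.1°.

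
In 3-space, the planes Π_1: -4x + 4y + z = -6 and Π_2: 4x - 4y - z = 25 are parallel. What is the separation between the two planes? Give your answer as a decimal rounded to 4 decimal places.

Rescale Π_2 by 1/(-1): -4x + 4y + z = -25. Then distance = |-6 − (-25)| / √33 ≈ 3.3075.

3.3075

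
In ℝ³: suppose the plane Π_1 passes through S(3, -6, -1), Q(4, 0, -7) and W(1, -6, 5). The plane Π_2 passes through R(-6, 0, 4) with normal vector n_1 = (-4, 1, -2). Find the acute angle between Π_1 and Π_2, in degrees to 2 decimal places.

23.05

SQ = (1, 6, -6), SW = (-2, 0, 6); a normal to Π_1 is SQ × SW = (36, 6, 12).
Using S: Π_1 has equation 36x + 6y + 12z = 60.
Π_2: n_1·r = n_1·R gives -4x + y - 2z = 16.
cos θ = |n₁·n₂| / (|n₁||n₂|) = |-162| / (√1476 · √21).
θ = arccos(0.92016) ≈ 23.05°.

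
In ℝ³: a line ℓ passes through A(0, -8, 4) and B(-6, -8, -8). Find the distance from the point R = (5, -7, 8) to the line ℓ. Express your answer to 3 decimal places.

A direction vector for ℓ is B − A = (-6, 0, -12).
Taking (0, -8, 4) on ℓ with direction v = (-6, 0, -12): w = R − (0, -8, 4) = (5, 1, 4), and w × v = (-12, 36, 6).
Distance = |w × v| / |v| = √1476 / √180 ≈ 2.864.

2.864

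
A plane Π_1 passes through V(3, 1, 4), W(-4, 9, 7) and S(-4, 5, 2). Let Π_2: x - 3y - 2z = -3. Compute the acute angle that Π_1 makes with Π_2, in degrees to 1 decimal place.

VW = (-7, 8, 3), VS = (-7, 4, -2); a normal to Π_1 is VW × VS = (-28, -35, 28).
Using V: Π_1 has equation -28x - 35y + 28z = -7.
cos θ = |n₁·n₂| / (|n₁||n₂|) = |21| / (√2793 · √14).
θ = arccos(0.10620) ≈ 83.9°.

83.9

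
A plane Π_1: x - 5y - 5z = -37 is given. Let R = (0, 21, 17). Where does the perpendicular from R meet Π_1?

Foot = R − λn with λ = (n·R − d)/|n|² = (-190 − (-37))/51 = -3.
Foot = (0, 21, 17) − (-3)·(1, -5, -5) = (3, 6, 2).

(3, 6, 2)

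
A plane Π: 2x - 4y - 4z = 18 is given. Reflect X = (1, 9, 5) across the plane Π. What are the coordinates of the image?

λ = (n·X − d)/|n|² = (-54 − 18)/36 = -2.
Reflection = X − 2λn = (1, 9, 5) − (-4)·(2, -4, -4) = (9, -7, -11).

(9, -7, -11)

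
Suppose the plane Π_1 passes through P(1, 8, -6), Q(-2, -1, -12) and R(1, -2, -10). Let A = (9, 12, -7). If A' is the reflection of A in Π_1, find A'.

PQ = (-3, -9, -6), PR = (0, -10, -4); a normal to Π_1 is PQ × PR = (-24, -12, 30).
Using P: Π_1 has equation -24x - 12y + 30z = -300.
λ = (n·A − d)/|n|² = (-570 − (-300))/1620 = -1/6.
Reflection = A − 2λn = (9, 12, -7) − (-1/3)·(-24, -12, 30) = (1, 8, 3).

(1, 8, 3)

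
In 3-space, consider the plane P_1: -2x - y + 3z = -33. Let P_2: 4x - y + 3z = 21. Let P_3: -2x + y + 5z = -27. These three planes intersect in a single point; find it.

Solving the 3×3 linear system -2x - y + 3z = -33, 4x - y + 3z = 21, -2x + y + 5z = -27 (e.g. by elimination or Cramer's rule, determinant = 48) gives (9, 6, -3).

(9, 6, -3)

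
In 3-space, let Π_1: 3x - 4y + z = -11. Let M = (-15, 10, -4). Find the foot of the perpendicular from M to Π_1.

(-6, -2, -1)

Foot = M − λn with λ = (n·M − d)/|n|² = (-89 − (-11))/26 = -3.
Foot = (-15, 10, -4) − (-3)·(3, -4, 1) = (-6, -2, -1).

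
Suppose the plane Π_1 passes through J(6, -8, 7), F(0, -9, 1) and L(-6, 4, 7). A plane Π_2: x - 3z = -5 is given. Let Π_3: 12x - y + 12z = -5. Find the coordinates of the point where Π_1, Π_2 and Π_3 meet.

JF = (-6, -1, -6), JL = (-12, 12, 0); a normal to Π_1 is JF × JL = (72, 72, -84).
Using J: Π_1 has equation 72x + 72y - 84z = -732.
Solving the 3×3 linear system 72x + 72y - 84z = -732, x - 3z = -5, 12x - y + 12z = -5 (e.g. by elimination or Cramer's rule, determinant = -3588) gives (-2, -7, 1).

(-2, -7, 1)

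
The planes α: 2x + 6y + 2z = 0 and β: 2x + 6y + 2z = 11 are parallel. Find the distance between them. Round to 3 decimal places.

Same normal n = (2, 6, 2) with |n| = √44; distance = |0 − 11| / |n| = 11/√44 ≈ 1.658.

1.658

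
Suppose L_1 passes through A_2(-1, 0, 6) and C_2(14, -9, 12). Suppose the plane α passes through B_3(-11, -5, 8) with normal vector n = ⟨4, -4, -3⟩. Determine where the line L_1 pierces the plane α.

(-6, 3, 4)

A direction vector for L_1 is C_2 − A_2 = (15, -9, 6).
α: n·r = n·B_3 gives 4x - 4y - 3z = -48.
Substitute r = (-1, 0, 6) + t(15, -9, 6) into the plane: -22 + 78t = -48, so t = -1/3.
Intersection: (-1, 0, 6) + (-1/3)·(15, -9, 6) = (-6, 3, 4).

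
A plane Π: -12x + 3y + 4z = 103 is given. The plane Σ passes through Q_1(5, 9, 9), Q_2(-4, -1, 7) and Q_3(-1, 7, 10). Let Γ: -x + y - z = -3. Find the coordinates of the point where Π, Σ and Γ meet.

(-7, -3, 7)

Q_1Q_2 = (-9, -10, -2), Q_1Q_3 = (-6, -2, 1); a normal to Σ is Q_1Q_2 × Q_1Q_3 = (-14, 21, -42).
Using Q_1: Σ has equation -14x + 21y - 42z = -259.
Solving the 3×3 linear system -12x + 3y + 4z = 103, -14x + 21y - 42z = -259, -x + y - z = -3 (e.g. by elimination or Cramer's rule, determinant = -140) gives (-7, -3, 7).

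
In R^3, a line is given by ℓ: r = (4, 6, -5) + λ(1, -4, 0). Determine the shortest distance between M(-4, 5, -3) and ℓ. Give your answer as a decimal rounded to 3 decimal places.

8.250

Taking (4, 6, -5) on ℓ with direction v = (1, -4, 0): w = M − (4, 6, -5) = (-8, -1, 2), and w × v = (8, 2, 33).
Distance = |w × v| / |v| = √1157 / √17 ≈ 8.250.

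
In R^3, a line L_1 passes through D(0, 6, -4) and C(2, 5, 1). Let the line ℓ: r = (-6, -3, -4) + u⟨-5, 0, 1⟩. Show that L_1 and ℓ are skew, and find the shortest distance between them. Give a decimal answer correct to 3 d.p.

9.062

A direction vector for L_1 is C − D = (2, -1, 5).
Common perpendicular direction n = (2, -1, 5) × (-5, 0, 1) = (-1, -27, -5).
With w = (-6, -3, -4) − (0, 6, -4) = (-6, -9, 0), w · n = 249.
Since n ≠ 0 the lines are not parallel, and w · n = 249 ≠ 0 so they do not intersect; hence they are skew.
Distance = |w · n| / |n| = |249| / √755 ≈ 9.062.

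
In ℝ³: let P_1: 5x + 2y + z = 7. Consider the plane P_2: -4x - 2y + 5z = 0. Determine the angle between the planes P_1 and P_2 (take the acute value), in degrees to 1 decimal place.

58.9

cos θ = |n₁·n₂| / (|n₁||n₂|) = |-19| / (√30 · √45).
θ = arccos(0.51711) ≈ 58.9°.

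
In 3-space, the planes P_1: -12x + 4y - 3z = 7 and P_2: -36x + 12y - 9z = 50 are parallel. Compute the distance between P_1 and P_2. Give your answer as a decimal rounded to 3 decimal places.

Rescale P_2 by 1/3: -12x + 4y - 3z = 50/3. Then distance = |7 − (50/3)| / √169 ≈ 0.744.

0.744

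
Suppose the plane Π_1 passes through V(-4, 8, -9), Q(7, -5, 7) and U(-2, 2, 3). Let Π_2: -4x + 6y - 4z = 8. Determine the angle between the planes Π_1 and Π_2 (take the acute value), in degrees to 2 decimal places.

VQ = (11, -13, 16), VU = (2, -6, 12); a normal to Π_1 is VQ × VU = (-60, -100, -40).
Using V: Π_1 has equation -60x - 100y - 40z = -200.
cos θ = |n₁·n₂| / (|n₁||n₂|) = |-200| / (√15200 · √68).
θ = arccos(0.19672) ≈ 78.65°.

78.65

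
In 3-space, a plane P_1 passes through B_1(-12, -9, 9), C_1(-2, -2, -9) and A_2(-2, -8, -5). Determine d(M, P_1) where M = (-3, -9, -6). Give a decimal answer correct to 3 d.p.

1.671

B_1C_1 = (10, 7, -18), B_1A_2 = (10, 1, -14); a normal to P_1 is B_1C_1 × B_1A_2 = (-80, -40, -60).
Using B_1: P_1 has equation -80x - 40y - 60z = 780.
n·M − d = (-80)·(-3) + (-40)·(-9) + (-60)·(-6) − 780 = 180; |n| = √11600.
Distance = |180| / √11600 = 180/√11600 ≈ 1.671.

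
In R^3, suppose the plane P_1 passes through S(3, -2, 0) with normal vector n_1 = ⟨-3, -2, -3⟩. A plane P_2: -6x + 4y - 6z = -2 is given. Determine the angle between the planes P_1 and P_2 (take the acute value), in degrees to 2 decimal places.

50.48

P_1: n_1·r = n_1·S gives -3x - 2y - 3z = -5.
cos θ = |n₁·n₂| / (|n₁||n₂|) = |28| / (√22 · √88).
θ = arccos(0.63636) ≈ 50.48°.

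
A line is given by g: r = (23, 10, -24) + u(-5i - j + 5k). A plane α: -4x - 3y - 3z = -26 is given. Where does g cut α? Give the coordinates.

Substitute r = (23, 10, -24) + t(-5, -1, 5) into the plane: -50 + 8t = -26, so t = 3.
Intersection: (23, 10, -24) + 3·(-5, -1, 5) = (8, 7, -9).

(8, 7, -9)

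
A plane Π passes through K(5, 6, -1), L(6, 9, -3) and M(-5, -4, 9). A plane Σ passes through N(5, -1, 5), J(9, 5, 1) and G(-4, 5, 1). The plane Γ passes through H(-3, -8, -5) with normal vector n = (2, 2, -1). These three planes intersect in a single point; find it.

(-1, -4, 7)

KL = (1, 3, -2), KM = (-10, -10, 10); a normal to Π is KL × KM = (10, 10, 20).
Using K: Π has equation 10x + 10y + 20z = 90.
NJ = (4, 6, -4), NG = (-9, 6, -4); a normal to Σ is NJ × NG = (0, 52, 78).
Using N: Σ has equation 52y + 78z = 338.
Γ: n·r = n·H gives 2x + 2y - z = -17.
Solving the 3×3 linear system 10x + 10y + 20z = 90, 52y + 78z = 338, 2x + 2y - z = -17 (e.g. by elimination or Cramer's rule, determinant = -2600) gives (-1, -4, 7).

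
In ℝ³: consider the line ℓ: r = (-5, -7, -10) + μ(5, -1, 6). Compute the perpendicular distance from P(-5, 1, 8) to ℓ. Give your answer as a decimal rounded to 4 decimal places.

15.0569

Taking (-5, -7, -10) on ℓ with direction v = (5, -1, 6): w = P − (-5, -7, -10) = (0, 8, 18), and w × v = (66, 90, -40).
Distance = |w × v| / |v| = √14056 / √62 ≈ 15.0569.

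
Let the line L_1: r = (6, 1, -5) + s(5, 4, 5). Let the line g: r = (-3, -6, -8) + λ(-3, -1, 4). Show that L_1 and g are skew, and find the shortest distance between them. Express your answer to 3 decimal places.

0.845

Common perpendicular direction n = (5, 4, 5) × (-3, -1, 4) = (21, -35, 7).
With w = (-3, -6, -8) − (6, 1, -5) = (-9, -7, -3), w · n = 35.
Since n ≠ 0 the lines are not parallel, and w · n = 35 ≠ 0 so they do not intersect; hence they are skew.
Distance = |w · n| / |n| = |35| / √1715 ≈ 0.845.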